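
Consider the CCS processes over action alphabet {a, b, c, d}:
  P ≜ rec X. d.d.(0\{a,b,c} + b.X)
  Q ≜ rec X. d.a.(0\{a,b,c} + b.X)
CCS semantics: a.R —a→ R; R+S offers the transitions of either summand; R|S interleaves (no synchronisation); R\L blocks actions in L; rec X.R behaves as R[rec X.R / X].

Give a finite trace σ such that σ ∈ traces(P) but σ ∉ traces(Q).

dd

P's transition system — 3 states:
  m0 = rec X. d.d.(0\{a,b,c} + b.X) → =d=> m1
  m1 = d.(0\{a,b,c} + b.(rec X. d.d.(0\{a,b,c} + b.X))) → =d=> m2
  m2 = 0\{a,b,c} + b.(rec X. d.d.(0\{a,b,c} + b.X)) → =b=> m0
Q's transition system — 3 states:
  n0 = rec X. d.a.(0\{a,b,c} + b.X) → =d=> n1
  n1 = a.(0\{a,b,c} + b.(rec X. d.a.(0\{a,b,c} + b.X))) → =a=> n2
  n2 = 0\{a,b,c} + b.(rec X. d.a.(0\{a,b,c} + b.X)) → =b=> n0
Run σ = ⟨dd⟩ on P: start {m0}
  [1] d ⇒ {m1}
  [2] d ⇒ {m2}
  — P admits the full trace.
Run σ = ⟨dd⟩ on Q: start {n0}
  [1] d ⇒ {n1}
  [2] d ⇒ ∅ (Q stuck)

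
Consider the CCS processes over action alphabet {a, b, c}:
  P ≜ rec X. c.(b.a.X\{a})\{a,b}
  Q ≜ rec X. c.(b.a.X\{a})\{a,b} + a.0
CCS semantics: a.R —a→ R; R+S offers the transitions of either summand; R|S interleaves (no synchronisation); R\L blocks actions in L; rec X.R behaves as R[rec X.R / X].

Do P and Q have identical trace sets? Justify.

NO — witness ⟨a⟩

Reachable graph of P (2 states):
  u0 = rec X. c.(b.a.X\{a})\{a,b} :: ··c··> u1
  u1 = (b.a.(rec X. c.(b.a.X\{a})\{a,b})\{a})\{a,b} :: stopped
Reachable graph of Q (3 states):
  v0 = rec X. c.(b.a.X\{a})\{a,b} + a.0 :: ··a··> v1, ··c··> v2
  v1 = 0 :: stopped
  v2 = (b.a.(rec X. c.(b.a.X\{a})\{a,b} + a.0)\{a})\{a,b} :: stopped
Executing a from Q (initial set {v0}):
  step 1 (a): {v1}
  — Q admits the full trace.
Executing a from P (initial set {u0}):
  step 1 (a): ∅ (P stuck)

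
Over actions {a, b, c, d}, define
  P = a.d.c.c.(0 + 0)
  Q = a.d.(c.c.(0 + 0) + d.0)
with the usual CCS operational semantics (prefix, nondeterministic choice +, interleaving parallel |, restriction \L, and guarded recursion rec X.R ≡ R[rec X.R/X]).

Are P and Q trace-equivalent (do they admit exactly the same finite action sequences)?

LTS(P): 5 reachable states
  p0 = a.d.c.c.(0 + 0) ⊢ --a--▸ p1
  p1 = d.c.c.(0 + 0) ⊢ --d--▸ p2
  p2 = c.c.(0 + 0) ⊢ --c--▸ p3
  p3 = c.(0 + 0) ⊢ --c--▸ p4
  p4 = 0 + 0 ⊢ ·
LTS(Q): 6 reachable states
  q0 = a.d.(c.c.(0 + 0) + d.0) ⊢ --a--▸ q1
  q1 = d.(c.c.(0 + 0) + d.0) ⊢ --d--▸ q2
  q2 = c.c.(0 + 0) + d.0 ⊢ --c--▸ q3, --d--▸ q4
  q3 = c.(0 + 0) ⊢ --c--▸ q5
  q4 = 0 ⊢ ·
  q5 = 0 + 0 ⊢ ·
Executing add from Q (initial set {q0}):
  [1] a ⇒ {q1}
  [2] d ⇒ {q2}
  [3] d ⇒ {q4}
  — Q admits the full trace.
Executing add from P (initial set {p0}):
  [1] a ⇒ {p1}
  [2] d ⇒ {p2}
  [3] d ⇒ ∅ (P stuck)

traces(P) ≠ traces(Q) — witness ⟨add⟩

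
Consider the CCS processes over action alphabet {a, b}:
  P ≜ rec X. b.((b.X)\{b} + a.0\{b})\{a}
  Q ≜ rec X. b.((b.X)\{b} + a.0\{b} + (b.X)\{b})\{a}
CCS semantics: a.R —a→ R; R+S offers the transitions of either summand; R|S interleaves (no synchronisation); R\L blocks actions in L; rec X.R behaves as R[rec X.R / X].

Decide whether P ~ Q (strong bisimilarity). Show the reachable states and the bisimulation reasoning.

LTS(P): 2 reachable states
  p0 = rec X. b.((b.X)\{b} + a.0\{b})\{a} ⊢ -b-> p1
  p1 = ((b.(rec X. b.((b.X)\{b} + a.0\{b})\{a}))\{b} + a.0\{b})\{a} ⊢ (no moves)
LTS(Q): 2 reachable states
  q0 = rec X. b.((b.X)\{b} + a.0\{b} + (b.X)\{b})\{a} ⊢ -b-> q1
  q1 = ((b.(rec X. b.((b.X)\{b} + a.0\{b} + (b.X)\{b})\{a}))\{b} + a.0\{b} + (b.(rec X. b.((b.X)\{b} + a.0\{b} + (b.X)\{b})\{a}))\{b})\{a} ⊢ (no moves)
Bisimilarity quotient blocks:
  B0 = {p0, q0}
  B1 = {p1, q1}
p0 ∈ B0, q0 ∈ B0 → same block

YES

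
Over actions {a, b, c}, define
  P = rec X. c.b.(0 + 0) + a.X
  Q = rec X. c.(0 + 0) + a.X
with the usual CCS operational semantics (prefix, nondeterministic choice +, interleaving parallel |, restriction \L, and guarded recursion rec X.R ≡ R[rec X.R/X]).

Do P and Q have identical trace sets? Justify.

trace-distinct — witness ⟨cb⟩

P's transition system — 3 states:
  m0 = rec X. c.b.(0 + 0) + a.X ⊢ =a=> m0, =c=> m1
  m1 = b.(0 + 0) ⊢ =b=> m2
  m2 = 0 + 0 ⊢ stopped
Q's transition system — 2 states:
  n0 = rec X. c.(0 + 0) + a.X ⊢ =a=> n0, =c=> n1
  n1 = 0 + 0 ⊢ stopped
Run σ = ⟨cb⟩ on P: start {m0}
  [1] c ⇒ {m1}
  [2] b ⇒ {m2}
  P completes σ.
Run σ = ⟨cb⟩ on Q: start {n0}
  [1] c ⇒ {n1}
  [2] b ⇒ no successor for Q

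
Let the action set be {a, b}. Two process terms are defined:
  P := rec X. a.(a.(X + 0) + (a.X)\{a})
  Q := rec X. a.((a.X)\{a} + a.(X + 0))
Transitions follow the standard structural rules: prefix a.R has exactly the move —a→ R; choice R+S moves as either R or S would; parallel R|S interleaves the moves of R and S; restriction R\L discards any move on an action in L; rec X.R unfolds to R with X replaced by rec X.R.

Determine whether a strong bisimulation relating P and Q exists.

Reachable graph of P (3 states):
  m0 = rec X. a.(a.(X + 0) + (a.X)\{a}) | ··a··> m1
  m1 = a.((rec X. a.(a.(X + 0) + (a.X)\{a})) + 0) + (a.(rec X. a.(a.(X + 0) + (a.X)\{a})))\{a} | ··a··> m2
  m2 = (rec X. a.(a.(X + 0) + (a.X)\{a})) + 0 | ··a··> m1
Reachable graph of Q (3 states):
  n0 = rec X. a.((a.X)\{a} + a.(X + 0)) | ··a··> n1
  n1 = (a.(rec X. a.((a.X)\{a} + a.(X + 0))))\{a} + a.((rec X. a.((a.X)\{a} + a.(X + 0))) + 0) | ··a··> n2
  n2 = (rec X. a.((a.X)\{a} + a.(X + 0))) + 0 | ··a··> n1
Bisimilarity quotient blocks:
  B0 = {m0, m1, m2, n0, n1, n2}
m0 ∈ B0, n0 ∈ B0 → same block

YES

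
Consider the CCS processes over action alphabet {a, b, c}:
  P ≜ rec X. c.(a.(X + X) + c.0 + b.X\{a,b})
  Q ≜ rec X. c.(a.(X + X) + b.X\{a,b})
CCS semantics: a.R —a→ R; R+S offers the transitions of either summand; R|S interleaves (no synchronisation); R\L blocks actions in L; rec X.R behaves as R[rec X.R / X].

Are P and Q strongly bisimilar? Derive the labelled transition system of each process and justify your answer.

NO

LTS(P): 7 reachable states
  p0 = rec X. c.(a.(X + X) + c.0 + b.X\{a,b}) | -c-> p1
  p1 = a.((rec X. c.(a.(X + X) + c.0 + b.X\{a,b})) + (rec X. c.(a.(X + X) + c.0 + b.X\{a,b}))) + c.0 + b.(rec X. c.(a.(X + X) + c.0 + b.X\{a,b}))\{a,b} | -a-> p2, -b-> p3, -c-> p4
  p2 = (rec X. c.(a.(X + X) + c.0 + b.X\{a,b})) + (rec X. c.(a.(X + X) + c.0 + b.X\{a,b})) | -c-> p1
  p3 = (rec X. c.(a.(X + X) + c.0 + b.X\{a,b}))\{a,b} | -c-> p5
  p4 = 0 | ·
  p5 = (a.((rec X. c.(a.(X + X) + c.0 + b.X\{a,b})) + (rec X. c.(a.(X + X) + c.0 + b.X\{a,b}))) + c.0 + b.(rec X. c.(a.(X + X) + c.0 + b.X\{a,b}))\{a,b})\{a,b} | -c-> p6
  p6 = 0\{a,b} | ·
LTS(Q): 5 reachable states
  q0 = rec X. c.(a.(X + X) + b.X\{a,b}) | -c-> q1
  q1 = a.((rec X. c.(a.(X + X) + b.X\{a,b})) + (rec X. c.(a.(X + X) + b.X\{a,b}))) + b.(rec X. c.(a.(X + X) + b.X\{a,b}))\{a,b} | -a-> q2, -b-> q3
  q2 = (rec X. c.(a.(X + X) + b.X\{a,b})) + (rec X. c.(a.(X + X) + b.X\{a,b})) | -c-> q1
  q3 = (rec X. c.(a.(X + X) + b.X\{a,b}))\{a,b} | -c-> q4
  q4 = (a.((rec X. c.(a.(X + X) + b.X\{a,b})) + (rec X. c.(a.(X + X) + b.X\{a,b}))) + b.(rec X. c.(a.(X + X) + b.X\{a,b}))\{a,b})\{a,b} | ·
Partition-refinement fixed point:
  B0 = {p0, p2}
  B1 = {p1}
  B2 = {p3}
  B3 = {p5, q3}
  B4 = {p4, p6, q4}
  B5 = {q0, q2}
  B6 = {q1}
p0 ∈ B0, q0 ∈ B5 → different blocks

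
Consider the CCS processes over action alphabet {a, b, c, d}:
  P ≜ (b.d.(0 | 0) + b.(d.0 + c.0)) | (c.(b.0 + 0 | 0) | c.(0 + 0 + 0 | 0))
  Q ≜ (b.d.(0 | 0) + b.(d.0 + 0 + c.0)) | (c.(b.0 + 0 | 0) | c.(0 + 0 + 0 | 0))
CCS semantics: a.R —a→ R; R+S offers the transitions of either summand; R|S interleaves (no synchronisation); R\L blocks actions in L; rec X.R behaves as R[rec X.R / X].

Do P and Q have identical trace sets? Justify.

Reachable graph of P (30 states):
  m0 = (b.d.(0 | 0) + b.(d.0 + c.0)) | (c.(b.0 + 0 | 0) | c.(0 + 0 + 0 | 0)) has moves -b-> m1, -b-> m2, -c-> m3, -c-> m4
  m1 = (d.0 + c.0) | (c.(b.0 + 0 | 0) | c.(0 + 0 + 0 | 0)) has moves -c-> m5, -c-> m6, -c-> m7, -d-> m7
  m2 = d.(0 | 0) | (c.(b.0 + 0 | 0) | c.(0 + 0 + 0 | 0)) has moves -c-> m8, -c-> m9, -d-> m10
  m3 = (b.d.(0 | 0) + b.(d.0 + c.0)) | ((b.0 + 0 | 0) | c.(0 + 0 + 0 | 0)) has moves -b-> m11, -b-> m5, -b-> m8, -c-> m12
  m4 = (b.d.(0 | 0) + b.(d.0 + c.0)) | (c.(b.0 + 0 | 0) | (0 + 0 + 0 | 0)) has moves -b-> m6, -b-> m9, -c-> m12
  m5 = (d.0 + c.0) | ((b.0 + 0 | 0) | c.(0 + 0 + 0 | 0)) has moves -b-> m13, -c-> m14, -c-> m15, -d-> m15
  m6 = (d.0 + c.0) | (c.(b.0 + 0 | 0) | (0 + 0 + 0 | 0)) has moves -c-> m14, -c-> m16, -d-> m16
  m7 = 0 | (c.(b.0 + 0 | 0) | c.(0 + 0 + 0 | 0)) has moves -c-> m15, -c-> m16
  m8 = d.(0 | 0) | ((b.0 + 0 | 0) | c.(0 + 0 + 0 | 0)) has moves -b-> m17, -c-> m18, -d-> m19
  m9 = d.(0 | 0) | (c.(b.0 + 0 | 0) | (0 + 0 + 0 | 0)) has moves -c-> m18, -d-> m20
  m10 = 0 | 0 | (c.(b.0 + 0 | 0) | c.(0 + 0 + 0 | 0)) has moves -c-> m19, -c-> m20
  m11 = (b.d.(0 | 0) + b.(d.0 + c.0)) | (0 | c.(0 + 0 + 0 | 0)) has moves -b-> m13, -b-> m17, -c-> m21
  m12 = (b.d.(0 | 0) + b.(d.0 + c.0)) | ((b.0 + 0 | 0) | (0 + 0 + 0 | 0)) has moves -b-> m14, -b-> m18, -b-> m21
  m13 = (d.0 + c.0) | (0 | c.(0 + 0 + 0 | 0)) has moves -c-> m22, -c-> m23, -d-> m23
  m14 = (d.0 + c.0) | ((b.0 + 0 | 0) | (0 + 0 + 0 | 0)) has moves -b-> m22, -c-> m24, -d-> m24
  m15 = 0 | ((b.0 + 0 | 0) | c.(0 + 0 + 0 | 0)) has moves -b-> m23, -c-> m24
  m16 = 0 | (c.(b.0 + 0 | 0) | (0 + 0 + 0 | 0)) has moves -c-> m24
  m17 = d.(0 | 0) | (0 | c.(0 + 0 + 0 | 0)) has moves -c-> m25, -d-> m26
  m18 = d.(0 | 0) | ((b.0 + 0 | 0) | (0 + 0 + 0 | 0)) has moves -b-> m25, -d-> m27
  m19 = 0 | 0 | ((b.0 + 0 | 0) | c.(0 + 0 + 0 | 0)) has moves -b-> m26, -c-> m27
  m20 = 0 | 0 | (c.(b.0 + 0 | 0) | (0 + 0 + 0 | 0)) has moves -c-> m27
  m21 = (b.d.(0 | 0) + b.(d.0 + c.0)) | (0 | (0 + 0 + 0 | 0)) has moves -b-> m22, -b-> m25
  m22 = (d.0 + c.0) | (0 | (0 + 0 + 0 | 0)) has moves -c-> m28, -d-> m28
  m23 = 0 | (0 | c.(0 + 0 + 0 | 0)) has moves -c-> m28
  m24 = 0 | ((b.0 + 0 | 0) | (0 + 0 + 0 | 0)) has moves -b-> m28
  m25 = d.(0 | 0) | (0 | (0 + 0 + 0 | 0)) has moves -d-> m29
  m26 = 0 | 0 | (0 | c.(0 + 0 + 0 | 0)) has moves -c-> m29
  m27 = 0 | 0 | ((b.0 + 0 | 0) | (0 + 0 + 0 | 0)) has moves -b-> m29
  m28 = 0 | (0 | (0 + 0 + 0 | 0)) has moves (no moves)
  m29 = 0 | 0 | (0 | (0 + 0 + 0 | 0)) has moves (no moves)
Reachable graph of Q (30 states):
  n0 = (b.d.(0 | 0) + b.(d.0 + 0 + c.0)) | (c.(b.0 + 0 | 0) | c.(0 + 0 + 0 | 0)) has moves -b-> n1, -b-> n2, -c-> n3, -c-> n4
  n1 = (d.0 + 0 + c.0) | (c.(b.0 + 0 | 0) | c.(0 + 0 + 0 | 0)) has moves -c-> n5, -c-> n6, -c-> n7, -d-> n7
  n2 = d.(0 | 0) | (c.(b.0 + 0 | 0) | c.(0 + 0 + 0 | 0)) has moves -c-> n8, -c-> n9, -d-> n10
  n3 = (b.d.(0 | 0) + b.(d.0 + 0 + c.0)) | ((b.0 + 0 | 0) | c.(0 + 0 + 0 | 0)) has moves -b-> n11, -b-> n5, -b-> n8, -c-> n12
  n4 = (b.d.(0 | 0) + b.(d.0 + 0 + c.0)) | (c.(b.0 + 0 | 0) | (0 + 0 + 0 | 0)) has moves -b-> n6, -b-> n9, -c-> n12
  n5 = (d.0 + 0 + c.0) | ((b.0 + 0 | 0) | c.(0 + 0 + 0 | 0)) has moves -b-> n13, -c-> n14, -c-> n15, -d-> n15
  n6 = (d.0 + 0 + c.0) | (c.(b.0 + 0 | 0) | (0 + 0 + 0 | 0)) has moves -c-> n14, -c-> n16, -d-> n16
  n7 = 0 | (c.(b.0 + 0 | 0) | c.(0 + 0 + 0 | 0)) has moves -c-> n15, -c-> n16
  n8 = d.(0 | 0) | ((b.0 + 0 | 0) | c.(0 + 0 + 0 | 0)) has moves -b-> n17, -c-> n18, -d-> n19
  n9 = d.(0 | 0) | (c.(b.0 + 0 | 0) | (0 + 0 + 0 | 0)) has moves -c-> n18, -d-> n20
  n10 = 0 | 0 | (c.(b.0 + 0 | 0) | c.(0 + 0 + 0 | 0)) has moves -c-> n19, -c-> n20
  n11 = (b.d.(0 | 0) + b.(d.0 + 0 + c.0)) | (0 | c.(0 + 0 + 0 | 0)) has moves -b-> n13, -b-> n17, -c-> n21
  n12 = (b.d.(0 | 0) + b.(d.0 + 0 + c.0)) | ((b.0 + 0 | 0) | (0 + 0 + 0 | 0)) has moves -b-> n14, -b-> n18, -b-> n21
  n13 = (d.0 + 0 + c.0) | (0 | c.(0 + 0 + 0 | 0)) has moves -c-> n22, -c-> n23, -d-> n23
  n14 = (d.0 + 0 + c.0) | ((b.0 + 0 | 0) | (0 + 0 + 0 | 0)) has moves -b-> n22, -c-> n24, -d-> n24
  n15 = 0 | ((b.0 + 0 | 0) | c.(0 + 0 + 0 | 0)) has moves -b-> n23, -c-> n24
  n16 = 0 | (c.(b.0 + 0 | 0) | (0 + 0 + 0 | 0)) has moves -c-> n24
  n17 = d.(0 | 0) | (0 | c.(0 + 0 + 0 | 0)) has moves -c-> n25, -d-> n26
  n18 = d.(0 | 0) | ((b.0 + 0 | 0) | (0 + 0 + 0 | 0)) has moves -b-> n25, -d-> n27
  n19 = 0 | 0 | ((b.0 + 0 | 0) | c.(0 + 0 + 0 | 0)) has moves -b-> n26, -c-> n27
  n20 = 0 | 0 | (c.(b.0 + 0 | 0) | (0 + 0 + 0 | 0)) has moves -c-> n27
  n21 = (b.d.(0 | 0) + b.(d.0 + 0 + c.0)) | (0 | (0 + 0 + 0 | 0)) has moves -b-> n22, -b-> n25
  n22 = (d.0 + 0 + c.0) | (0 | (0 + 0 + 0 | 0)) has moves -c-> n28, -d-> n28
  n23 = 0 | (0 | c.(0 + 0 + 0 | 0)) has moves -c-> n28
  n24 = 0 | ((b.0 + 0 | 0) | (0 + 0 + 0 | 0)) has moves -b-> n28
  n25 = d.(0 | 0) | (0 | (0 + 0 + 0 | 0)) has moves -d-> n29
  n26 = 0 | 0 | (0 | c.(0 + 0 + 0 | 0)) has moves -c-> n29
  n27 = 0 | 0 | ((b.0 + 0 | 0) | (0 + 0 + 0 | 0)) has moves -b-> n29
  n28 = 0 | (0 | (0 + 0 + 0 | 0)) has moves (no moves)
  n29 = 0 | 0 | (0 | (0 + 0 + 0 | 0)) has moves (no moves)
Partition-refinement fixed point:
  B0 = {m0, n0}
  B1 = {m4, n4}
  B2 = {m6, n6}
  B3 = {m16, m20, n16, n20}
  B4 = {m24, m27, n24, n27}
  B5 = {m28, m29, n28, n29}
  B6 = {m14, n14}
  B7 = {m22, n22}
  B8 = {m12, n12}
  B9 = {m21, n21}
  B10 = {m25, n25}
  B11 = {m18, n18}
  B12 = {m9, n9}
  B13 = {m3, n3}
  B14 = {m11, n11}
  B15 = {m13, n13}
  B16 = {m23, m26, n23, n26}
  B17 = {m17, n17}
  B18 = {m5, n5}
  B19 = {m15, m19, n15, n19}
  B20 = {m8, n8}
  B21 = {m1, n1}
  B22 = {m10, m7, n10, n7}
  B23 = {m2, n2}
m0 ∈ B0, n0 ∈ B0 → same block
Bisimilar ⇒ trace-equivalent.

YES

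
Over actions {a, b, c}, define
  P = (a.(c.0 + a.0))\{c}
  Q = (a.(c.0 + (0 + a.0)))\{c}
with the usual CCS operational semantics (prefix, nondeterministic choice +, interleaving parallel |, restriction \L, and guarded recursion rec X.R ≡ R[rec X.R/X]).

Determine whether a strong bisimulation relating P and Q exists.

LTS(P): 3 reachable states
  p0 = (a.(c.0 + a.0))\{c} | --a--▸ p1
  p1 = (c.0 + a.0)\{c} | --a--▸ p2
  p2 = 0\{c} | ∅
LTS(Q): 3 reachable states
  q0 = (a.(c.0 + (0 + a.0)))\{c} | --a--▸ q1
  q1 = (c.0 + (0 + a.0))\{c} | --a--▸ q2
  q2 = 0\{c} | ∅
Bisimilarity quotient blocks:
  B0 = {p0, q0}
  B1 = {p1, q1}
  B2 = {p2, q2}
p0 ∈ B0, q0 ∈ B0 → same block

bisimilar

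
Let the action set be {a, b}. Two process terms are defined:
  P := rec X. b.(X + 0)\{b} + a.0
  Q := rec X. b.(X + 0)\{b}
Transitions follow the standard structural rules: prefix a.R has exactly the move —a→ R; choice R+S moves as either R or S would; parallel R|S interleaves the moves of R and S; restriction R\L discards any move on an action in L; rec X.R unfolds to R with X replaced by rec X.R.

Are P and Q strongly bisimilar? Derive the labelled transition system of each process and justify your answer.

P's transition system — 4 states:
  p0 = rec X. b.(X + 0)\{b} + a.0 ⊢ -a-> p1, -b-> p2
  p1 = 0 ⊢ ·
  p2 = ((rec X. b.(X + 0)\{b} + a.0) + 0)\{b} ⊢ -a-> p3
  p3 = 0\{b} ⊢ ·
Q's transition system — 2 states:
  q0 = rec X. b.(X + 0)\{b} ⊢ -b-> q1
  q1 = ((rec X. b.(X + 0)\{b}) + 0)\{b} ⊢ ·
Partition-refinement fixed point:
  B0 = {p0}
  B1 = {p1, p3, q1}
  B2 = {p2}
  B3 = {q0}
p0 ∈ B0, q0 ∈ B3 → different blocks

not bisimilar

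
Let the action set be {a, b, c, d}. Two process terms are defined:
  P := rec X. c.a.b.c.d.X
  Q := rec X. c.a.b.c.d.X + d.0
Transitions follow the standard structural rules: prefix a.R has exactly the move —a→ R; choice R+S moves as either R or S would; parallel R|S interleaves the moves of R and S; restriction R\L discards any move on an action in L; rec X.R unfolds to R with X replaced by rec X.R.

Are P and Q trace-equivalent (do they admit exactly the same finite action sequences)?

Reachable graph of P (5 states):
  u0 = rec X. c.a.b.c.d.X ⊢ ··c··> u1
  u1 = a.b.c.d.(rec X. c.a.b.c.d.X) ⊢ ··a··> u2
  u2 = b.c.d.(rec X. c.a.b.c.d.X) ⊢ ··b··> u3
  u3 = c.d.(rec X. c.a.b.c.d.X) ⊢ ··c··> u4
  u4 = d.(rec X. c.a.b.c.d.X) ⊢ ··d··> u0
Reachable graph of Q (6 states):
  v0 = rec X. c.a.b.c.d.X + d.0 ⊢ ··c··> v1, ··d··> v2
  v1 = a.b.c.d.(rec X. c.a.b.c.d.X + d.0) ⊢ ··a··> v3
  v2 = 0 ⊢ (no moves)
  v3 = b.c.d.(rec X. c.a.b.c.d.X + d.0) ⊢ ··b··> v4
  v4 = c.d.(rec X. c.a.b.c.d.X + d.0) ⊢ ··c··> v5
  v5 = d.(rec X. c.a.b.c.d.X + d.0) ⊢ ··d··> v0
Trace ⟨d⟩ through Q, begin at {v0}:
  step 1 (d): {v2}
  — Q admits the full trace.
Trace ⟨d⟩ through P, begin at {u0}:
  step 1 (d): no successor for P

NO — witness ⟨d⟩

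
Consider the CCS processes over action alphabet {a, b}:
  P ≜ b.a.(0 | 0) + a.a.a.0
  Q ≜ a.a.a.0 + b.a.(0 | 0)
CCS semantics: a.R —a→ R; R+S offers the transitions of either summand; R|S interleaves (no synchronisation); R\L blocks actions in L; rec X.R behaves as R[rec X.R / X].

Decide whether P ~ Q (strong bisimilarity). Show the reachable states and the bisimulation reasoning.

Reachable graph of P (6 states):
  u0 = b.a.(0 | 0) + a.a.a.0 has moves ··a··> u1, ··b··> u2
  u1 = a.a.0 has moves ··a··> u3
  u2 = a.(0 | 0) has moves ··a··> u4
  u3 = a.0 has moves ··a··> u5
  u4 = 0 | 0 has moves stopped
  u5 = 0 has moves stopped
Reachable graph of Q (6 states):
  v0 = a.a.a.0 + b.a.(0 | 0) has moves ··a··> v1, ··b··> v2
  v1 = a.a.0 has moves ··a··> v3
  v2 = a.(0 | 0) has moves ··a··> v4
  v3 = a.0 has moves ··a··> v5
  v4 = 0 | 0 has moves stopped
  v5 = 0 has moves stopped
Coarsest stable partition (strong bisimilarity classes):
  B0 = {u0, v0}
  B1 = {u1, v1}
  B2 = {u2, u3, v2, v3}
  B3 = {u4, u5, v4, v5}
u0 ∈ B0, v0 ∈ B0 → same block

P ~ Q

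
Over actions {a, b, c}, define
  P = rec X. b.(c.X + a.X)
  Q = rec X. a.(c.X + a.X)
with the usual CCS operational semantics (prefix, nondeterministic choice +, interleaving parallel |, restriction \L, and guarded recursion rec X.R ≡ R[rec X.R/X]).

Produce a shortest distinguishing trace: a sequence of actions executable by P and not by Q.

b

P's transition system — 2 states:
  p0 = rec X. b.(c.X + a.X) → —b→ p1
  p1 = c.(rec X. b.(c.X + a.X)) + a.(rec X. b.(c.X + a.X)) → —a→ p0, —c→ p0
Q's transition system — 2 states:
  q0 = rec X. a.(c.X + a.X) → —a→ q1
  q1 = c.(rec X. a.(c.X + a.X)) + a.(rec X. a.(c.X + a.X)) → —a→ q0, —c→ q0
Trace ⟨b⟩ through P, begin at {p0}:
  after b @ step 1: {p1}
  P completes σ.
Trace ⟨b⟩ through Q, begin at {q0}:
  after b @ step 1: no successor for Q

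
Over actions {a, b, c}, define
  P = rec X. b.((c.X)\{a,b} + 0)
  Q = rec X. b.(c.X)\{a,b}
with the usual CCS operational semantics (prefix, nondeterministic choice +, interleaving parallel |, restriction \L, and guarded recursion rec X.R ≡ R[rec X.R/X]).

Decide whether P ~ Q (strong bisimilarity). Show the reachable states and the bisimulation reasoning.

P ~ Q

LTS(P): 3 reachable states
  s0 = rec X. b.((c.X)\{a,b} + 0) | --b--▸ s1
  s1 = (c.(rec X. b.((c.X)\{a,b} + 0)))\{a,b} + 0 | --c--▸ s2
  s2 = (rec X. b.((c.X)\{a,b} + 0))\{a,b} | stopped
LTS(Q): 3 reachable states
  t0 = rec X. b.(c.X)\{a,b} | --b--▸ t1
  t1 = (c.(rec X. b.(c.X)\{a,b}))\{a,b} | --c--▸ t2
  t2 = (rec X. b.(c.X)\{a,b})\{a,b} | stopped
Partition-refinement fixed point:
  B0 = {s0, t0}
  B1 = {s1, t1}
  B2 = {s2, t2}
s0 ∈ B0, t0 ∈ B0 → same block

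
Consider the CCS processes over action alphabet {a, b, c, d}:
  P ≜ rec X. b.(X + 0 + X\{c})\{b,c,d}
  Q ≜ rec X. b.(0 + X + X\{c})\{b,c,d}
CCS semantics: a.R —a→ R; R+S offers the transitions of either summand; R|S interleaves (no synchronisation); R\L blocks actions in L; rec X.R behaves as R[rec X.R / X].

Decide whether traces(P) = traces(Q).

YES

P's transition system — 2 states:
  s0 = rec X. b.(X + 0 + X\{c})\{b,c,d} ⊢ ··b··> s1
  s1 = ((rec X. b.(X + 0 + X\{c})\{b,c,d}) + 0 + (rec X. b.(X + 0 + X\{c})\{b,c,d})\{c})\{b,c,d} ⊢ ∅
Q's transition system — 2 states:
  t0 = rec X. b.(0 + X + X\{c})\{b,c,d} ⊢ ··b··> t1
  t1 = (0 + (rec X. b.(0 + X + X\{c})\{b,c,d}) + (rec X. b.(0 + X + X\{c})\{b,c,d})\{c})\{b,c,d} ⊢ ∅
Coarsest stable partition (strong bisimilarity classes):
  B0 = {s0, t0}
  B1 = {s1, t1}
s0 ∈ B0, t0 ∈ B0 → same block
Bisimilar ⇒ trace-equivalent.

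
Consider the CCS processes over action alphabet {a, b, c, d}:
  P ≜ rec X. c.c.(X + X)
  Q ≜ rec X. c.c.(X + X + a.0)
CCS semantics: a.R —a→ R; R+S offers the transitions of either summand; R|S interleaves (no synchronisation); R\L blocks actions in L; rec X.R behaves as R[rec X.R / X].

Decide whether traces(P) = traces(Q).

LTS(P): 3 reachable states
  m0 = rec X. c.c.(X + X) → -c-> m1
  m1 = c.((rec X. c.c.(X + X)) + (rec X. c.c.(X + X))) → -c-> m2
  m2 = (rec X. c.c.(X + X)) + (rec X. c.c.(X + X)) → -c-> m1
LTS(Q): 4 reachable states
  n0 = rec X. c.c.(X + X + a.0) → -c-> n1
  n1 = c.((rec X. c.c.(X + X + a.0)) + (rec X. c.c.(X + X + a.0)) + a.0) → -c-> n2
  n2 = (rec X. c.c.(X + X + a.0)) + (rec X. c.c.(X + X + a.0)) + a.0 → -a-> n3, -c-> n1
  n3 = 0 → ∅
Executing cca from Q (initial set {n0}):
  [1] c ⇒ {n1}
  [2] c ⇒ {n2}
  [3] a ⇒ {n3}
  Q completes σ.
Executing cca from P (initial set {m0}):
  [1] c ⇒ {m1}
  [2] c ⇒ {m2}
  [3] a ⇒ ∅ (P stuck)

NO — witness ⟨cca⟩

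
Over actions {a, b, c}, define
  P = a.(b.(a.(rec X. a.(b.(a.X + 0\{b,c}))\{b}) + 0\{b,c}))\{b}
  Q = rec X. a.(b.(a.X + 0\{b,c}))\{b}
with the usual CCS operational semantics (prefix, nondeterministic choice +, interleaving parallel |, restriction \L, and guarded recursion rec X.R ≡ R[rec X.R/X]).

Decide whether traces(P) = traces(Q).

traces(P) = traces(Q)

LTS(P): 2 reachable states
  s0 = a.(b.(a.(rec X. a.(b.(a.X + 0\{b,c}))\{b}) + 0\{b,c}))\{b} :: ··a··> s1
  s1 = (b.(a.(rec X. a.(b.(a.X + 0\{b,c}))\{b}) + 0\{b,c}))\{b} :: ∅
LTS(Q): 2 reachable states
  t0 = rec X. a.(b.(a.X + 0\{b,c}))\{b} :: ··a··> t1
  t1 = (b.(a.(rec X. a.(b.(a.X + 0\{b,c}))\{b}) + 0\{b,c}))\{b} :: ∅
Coarsest stable partition (strong bisimilarity classes):
  B0 = {s0, t0}
  B1 = {s1, t1}
s0 ∈ B0, t0 ∈ B0 → same block
Bisimilar ⇒ trace-equivalent.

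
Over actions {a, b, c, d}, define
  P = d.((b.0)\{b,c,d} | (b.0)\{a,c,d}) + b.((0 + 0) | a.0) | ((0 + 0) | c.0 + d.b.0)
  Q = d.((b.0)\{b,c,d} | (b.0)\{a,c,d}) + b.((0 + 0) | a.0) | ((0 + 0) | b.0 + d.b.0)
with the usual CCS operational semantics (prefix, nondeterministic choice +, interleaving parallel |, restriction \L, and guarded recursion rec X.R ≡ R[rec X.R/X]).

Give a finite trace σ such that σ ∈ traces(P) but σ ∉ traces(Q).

LTS(P): 14 reachable states
  u0 = d.((b.0)\{b,c,d} | (b.0)\{a,c,d}) + b.((0 + 0) | a.0) | ((0 + 0) | c.0 + d.b.0) → —b→ u1, —c→ u2, —d→ u3, —d→ u4
  u1 = (0 + 0) | a.0 | ((0 + 0) | c.0 + d.b.0) → —a→ u5, —c→ u6, —d→ u7
  u2 = b.((0 + 0) | a.0) | ((0 + 0) | 0) → —b→ u6
  u3 = (b.0)\{b,c,d} | (b.0)\{a,c,d} → —b→ u8
  u4 = b.((0 + 0) | a.0) | b.0 → —b→ u7, —b→ u9
  u5 = (0 + 0) | 0 | ((0 + 0) | c.0 + d.b.0) → —c→ u10, —d→ u11
  u6 = (0 + 0) | a.0 | ((0 + 0) | 0) → —a→ u10
  u7 = (0 + 0) | a.0 | b.0 → —a→ u11, —b→ u12
  u8 = (b.0)\{b,c,d} | 0\{a,c,d} → stopped
  u9 = b.((0 + 0) | a.0) | 0 → —b→ u12
  u10 = (0 + 0) | 0 | ((0 + 0) | 0) → stopped
  u11 = (0 + 0) | 0 | b.0 → —b→ u13
  u12 = (0 + 0) | a.0 | 0 → —a→ u13
  u13 = (0 + 0) | 0 | 0 → stopped
LTS(Q): 14 reachable states
  v0 = d.((b.0)\{b,c,d} | (b.0)\{a,c,d}) + b.((0 + 0) | a.0) | ((0 + 0) | b.0 + d.b.0) → —b→ v1, —b→ v2, —d→ v3, —d→ v4
  v1 = (0 + 0) | a.0 | ((0 + 0) | b.0 + d.b.0) → —a→ v5, —b→ v6, —d→ v7
  v2 = b.((0 + 0) | a.0) | ((0 + 0) | 0) → —b→ v6
  v3 = (b.0)\{b,c,d} | (b.0)\{a,c,d} → —b→ v8
  v4 = b.((0 + 0) | a.0) | b.0 → —b→ v7, —b→ v9
  v5 = (0 + 0) | 0 | ((0 + 0) | b.0 + d.b.0) → —b→ v10, —d→ v11
  v6 = (0 + 0) | a.0 | ((0 + 0) | 0) → —a→ v10
  v7 = (0 + 0) | a.0 | b.0 → —a→ v11, —b→ v12
  v8 = (b.0)\{b,c,d} | 0\{a,c,d} → stopped
  v9 = b.((0 + 0) | a.0) | 0 → —b→ v12
  v10 = (0 + 0) | 0 | ((0 + 0) | 0) → stopped
  v11 = (0 + 0) | 0 | b.0 → —b→ v13
  v12 = (0 + 0) | a.0 | 0 → —a→ v13
  v13 = (0 + 0) | 0 | 0 → stopped
Run σ = ⟨c⟩ on P: start {u0}
  [1] c ⇒ {u2}
  ✓ P
Run σ = ⟨c⟩ on Q: start {v0}
  [1] c ⇒ no successor for Q

c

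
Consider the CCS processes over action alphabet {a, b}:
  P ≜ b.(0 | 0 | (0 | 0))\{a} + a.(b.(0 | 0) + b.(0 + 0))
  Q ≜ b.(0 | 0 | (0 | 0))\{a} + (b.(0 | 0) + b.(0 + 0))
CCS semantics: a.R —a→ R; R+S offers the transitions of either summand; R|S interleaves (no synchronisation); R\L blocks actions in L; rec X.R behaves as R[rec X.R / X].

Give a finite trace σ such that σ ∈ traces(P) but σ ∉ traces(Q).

Reachable graph of P (5 states):
  u0 = b.(0 | 0 | (0 | 0))\{a} + a.(b.(0 | 0) + b.(0 + 0)) has moves ··a··> u1, ··b··> u2
  u1 = b.(0 | 0) + b.(0 + 0) has moves ··b··> u3, ··b··> u4
  u2 = (0 | 0 | (0 | 0))\{a} has moves deadlocked
  u3 = 0 + 0 has moves deadlocked
  u4 = 0 | 0 has moves deadlocked
Reachable graph of Q (4 states):
  v0 = b.(0 | 0 | (0 | 0))\{a} + (b.(0 | 0) + b.(0 + 0)) has moves ··b··> v1, ··b··> v2, ··b··> v3
  v1 = (0 | 0 | (0 | 0))\{a} has moves deadlocked
  v2 = 0 + 0 has moves deadlocked
  v3 = 0 | 0 has moves deadlocked
Run σ = ⟨a⟩ on P: start {u0}
  step 1 (a): {u1}
  P completes σ.
Run σ = ⟨a⟩ on Q: start {v0}
  step 1 (a): ∅  — Q cannot continue

a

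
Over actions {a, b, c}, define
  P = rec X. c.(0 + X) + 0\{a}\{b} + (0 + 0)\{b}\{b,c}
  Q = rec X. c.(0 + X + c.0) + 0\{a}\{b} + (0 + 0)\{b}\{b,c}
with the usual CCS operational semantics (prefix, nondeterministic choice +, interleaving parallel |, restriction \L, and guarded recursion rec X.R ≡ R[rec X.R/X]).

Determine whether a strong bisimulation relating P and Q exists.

not bisimilar

Reachable graph of P (2 states):
  p0 = rec X. c.(0 + X) + 0\{a}\{b} + (0 + 0)\{b}\{b,c} ⊢ -c-> p1
  p1 = 0 + (rec X. c.(0 + X) + 0\{a}\{b} + (0 + 0)\{b}\{b,c}) ⊢ -c-> p1
Reachable graph of Q (3 states):
  q0 = rec X. c.(0 + X + c.0) + 0\{a}\{b} + (0 + 0)\{b}\{b,c} ⊢ -c-> q1
  q1 = 0 + (rec X. c.(0 + X + c.0) + 0\{a}\{b} + (0 + 0)\{b}\{b,c}) + c.0 ⊢ -c-> q1, -c-> q2
  q2 = 0 ⊢ deadlocked
Bisimilarity quotient blocks:
  B0 = {p0, p1}
  B1 = {q0}
  B2 = {q1}
  B3 = {q2}
p0 ∈ B0, q0 ∈ B1 → different blocks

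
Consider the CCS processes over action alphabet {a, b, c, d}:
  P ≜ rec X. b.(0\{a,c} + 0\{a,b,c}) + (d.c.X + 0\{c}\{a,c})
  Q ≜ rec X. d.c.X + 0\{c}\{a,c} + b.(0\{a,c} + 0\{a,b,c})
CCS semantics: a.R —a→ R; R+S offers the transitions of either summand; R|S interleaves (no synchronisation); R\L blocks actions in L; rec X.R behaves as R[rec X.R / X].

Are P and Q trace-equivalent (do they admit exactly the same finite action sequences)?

traces(P) = traces(Q)

Reachable graph of P (3 states):
  s0 = rec X. b.(0\{a,c} + 0\{a,b,c}) + (d.c.X + 0\{c}\{a,c}) :: =b=> s1, =d=> s2
  s1 = 0\{a,c} + 0\{a,b,c} :: stopped
  s2 = c.(rec X. b.(0\{a,c} + 0\{a,b,c}) + (d.c.X + 0\{c}\{a,c})) :: =c=> s0
Reachable graph of Q (3 states):
  t0 = rec X. d.c.X + 0\{c}\{a,c} + b.(0\{a,c} + 0\{a,b,c}) :: =b=> t1, =d=> t2
  t1 = 0\{a,c} + 0\{a,b,c} :: stopped
  t2 = c.(rec X. d.c.X + 0\{c}\{a,c} + b.(0\{a,c} + 0\{a,b,c})) :: =c=> t0
Bisimilarity quotient blocks:
  B0 = {s0, t0}
  B1 = {s2, t2}
  B2 = {s1, t1}
s0 ∈ B0, t0 ∈ B0 → same block
Bisimilar ⇒ trace-equivalent.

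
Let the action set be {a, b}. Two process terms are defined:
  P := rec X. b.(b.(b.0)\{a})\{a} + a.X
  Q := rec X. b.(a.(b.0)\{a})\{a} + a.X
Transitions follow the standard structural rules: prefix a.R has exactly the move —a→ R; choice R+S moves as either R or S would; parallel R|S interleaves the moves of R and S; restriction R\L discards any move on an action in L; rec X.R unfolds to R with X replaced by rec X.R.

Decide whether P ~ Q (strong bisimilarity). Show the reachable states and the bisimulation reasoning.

P ≁ Q

P's transition system — 4 states:
  s0 = rec X. b.(b.(b.0)\{a})\{a} + a.X → =a=> s0, =b=> s1
  s1 = (b.(b.0)\{a})\{a} → =b=> s2
  s2 = (b.0)\{a}\{a} → =b=> s3
  s3 = 0\{a}\{a} → (no moves)
Q's transition system — 2 states:
  t0 = rec X. b.(a.(b.0)\{a})\{a} + a.X → =a=> t0, =b=> t1
  t1 = (a.(b.0)\{a})\{a} → (no moves)
Coarsest stable partition (strong bisimilarity classes):
  B0 = {s0}
  B1 = {s1}
  B2 = {s2}
  B3 = {s3, t1}
  B4 = {t0}
s0 ∈ B0, t0 ∈ B4 → different blocks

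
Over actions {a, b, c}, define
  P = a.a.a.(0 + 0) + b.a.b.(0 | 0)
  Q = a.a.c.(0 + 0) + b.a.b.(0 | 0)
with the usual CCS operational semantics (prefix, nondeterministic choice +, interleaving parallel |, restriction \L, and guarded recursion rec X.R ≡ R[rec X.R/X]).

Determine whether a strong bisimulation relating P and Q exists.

Reachable graph of P (7 states):
  u0 = a.a.a.(0 + 0) + b.a.b.(0 | 0) :: ··a··> u1, ··b··> u2
  u1 = a.a.(0 + 0) :: ··a··> u3
  u2 = a.b.(0 | 0) :: ··a··> u4
  u3 = a.(0 + 0) :: ··a··> u5
  u4 = b.(0 | 0) :: ··b··> u6
  u5 = 0 + 0 :: deadlocked
  u6 = 0 | 0 :: deadlocked
Reachable graph of Q (7 states):
  v0 = a.a.c.(0 + 0) + b.a.b.(0 | 0) :: ··a··> v1, ··b··> v2
  v1 = a.c.(0 + 0) :: ··a··> v3
  v2 = a.b.(0 | 0) :: ··a··> v4
  v3 = c.(0 + 0) :: ··c··> v5
  v4 = b.(0 | 0) :: ··b··> v6
  v5 = 0 + 0 :: deadlocked
  v6 = 0 | 0 :: deadlocked
Bisimilarity quotient blocks:
  B0 = {u0}
  B1 = {u1}
  B2 = {u3}
  B3 = {u5, u6, v5, v6}
  B4 = {u2, v2}
  B5 = {u4, v4}
  B6 = {v0}
  B7 = {v1}
  B8 = {v3}
u0 ∈ B0, v0 ∈ B6 → different blocks

not bisimilar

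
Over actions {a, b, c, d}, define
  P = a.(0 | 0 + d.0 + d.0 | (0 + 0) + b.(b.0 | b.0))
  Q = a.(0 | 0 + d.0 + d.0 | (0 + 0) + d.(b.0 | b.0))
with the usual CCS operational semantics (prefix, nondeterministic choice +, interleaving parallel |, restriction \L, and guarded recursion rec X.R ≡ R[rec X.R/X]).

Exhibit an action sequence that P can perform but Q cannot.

Reachable graph of P (8 states):
  s0 = a.(0 | 0 + d.0 + d.0 | (0 + 0) + b.(b.0 | b.0)) | ··a··> s1
  s1 = 0 | 0 + d.0 + d.0 | (0 + 0) + b.(b.0 | b.0) | ··b··> s2, ··d··> s3, ··d··> s4
  s2 = b.0 | b.0 | ··b··> s5, ··b··> s6
  s3 = 0 | deadlocked
  s4 = 0 | (0 + 0) | deadlocked
  s5 = 0 | b.0 | ··b··> s7
  s6 = b.0 | 0 | ··b··> s7
  s7 = 0 | 0 | deadlocked
Reachable graph of Q (8 states):
  t0 = a.(0 | 0 + d.0 + d.0 | (0 + 0) + d.(b.0 | b.0)) | ··a··> t1
  t1 = 0 | 0 + d.0 + d.0 | (0 + 0) + d.(b.0 | b.0) | ··d··> t2, ··d··> t3, ··d··> t4
  t2 = 0 | deadlocked
  t3 = 0 | (0 + 0) | deadlocked
  t4 = b.0 | b.0 | ··b··> t5, ··b··> t6
  t5 = 0 | b.0 | ··b··> t7
  t6 = b.0 | 0 | ··b··> t7
  t7 = 0 | 0 | deadlocked
Run σ = ⟨ab⟩ on P: start {s0}
  after a @ step 1: {s1}
  after b @ step 2: {s2}
  P completes σ.
Run σ = ⟨ab⟩ on Q: start {t0}
  after a @ step 1: {t1}
  after b @ step 2: ∅ (Q stuck)

ab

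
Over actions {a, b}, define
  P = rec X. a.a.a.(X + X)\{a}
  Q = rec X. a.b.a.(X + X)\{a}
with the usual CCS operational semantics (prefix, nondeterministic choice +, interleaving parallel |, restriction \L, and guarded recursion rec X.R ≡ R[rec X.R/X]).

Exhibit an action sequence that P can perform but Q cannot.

P's transition system — 4 states:
  p0 = rec X. a.a.a.(X + X)\{a} → =a=> p1
  p1 = a.a.((rec X. a.a.a.(X + X)\{a}) + (rec X. a.a.a.(X + X)\{a}))\{a} → =a=> p2
  p2 = a.((rec X. a.a.a.(X + X)\{a}) + (rec X. a.a.a.(X + X)\{a}))\{a} → =a=> p3
  p3 = ((rec X. a.a.a.(X + X)\{a}) + (rec X. a.a.a.(X + X)\{a}))\{a} → stopped
Q's transition system — 4 states:
  q0 = rec X. a.b.a.(X + X)\{a} → =a=> q1
  q1 = b.a.((rec X. a.b.a.(X + X)\{a}) + (rec X. a.b.a.(X + X)\{a}))\{a} → =b=> q2
  q2 = a.((rec X. a.b.a.(X + X)\{a}) + (rec X. a.b.a.(X + X)\{a}))\{a} → =a=> q3
  q3 = ((rec X. a.b.a.(X + X)\{a}) + (rec X. a.b.a.(X + X)\{a}))\{a} → stopped
Trace ⟨aa⟩ through P, begin at {p0}:
  step 1 (a): {p1}
  step 2 (a): {p2}
  P completes σ.
Trace ⟨aa⟩ through Q, begin at {q0}:
  step 1 (a): {q1}
  step 2 (a): ∅  — Q cannot continue

aa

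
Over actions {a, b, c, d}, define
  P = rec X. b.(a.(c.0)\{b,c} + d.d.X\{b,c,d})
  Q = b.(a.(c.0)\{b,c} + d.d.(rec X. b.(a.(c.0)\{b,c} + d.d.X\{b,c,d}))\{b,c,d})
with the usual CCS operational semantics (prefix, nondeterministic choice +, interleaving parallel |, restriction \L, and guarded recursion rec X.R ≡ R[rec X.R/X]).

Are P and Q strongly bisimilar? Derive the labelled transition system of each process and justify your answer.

P ~ Q

LTS(P): 5 reachable states
  s0 = rec X. b.(a.(c.0)\{b,c} + d.d.X\{b,c,d}) has moves --b--▸ s1
  s1 = a.(c.0)\{b,c} + d.d.(rec X. b.(a.(c.0)\{b,c} + d.d.X\{b,c,d}))\{b,c,d} has moves --a--▸ s2, --d--▸ s3
  s2 = (c.0)\{b,c} has moves ∅
  s3 = d.(rec X. b.(a.(c.0)\{b,c} + d.d.X\{b,c,d}))\{b,c,d} has moves --d--▸ s4
  s4 = (rec X. b.(a.(c.0)\{b,c} + d.d.X\{b,c,d}))\{b,c,d} has moves ∅
LTS(Q): 5 reachable states
  t0 = b.(a.(c.0)\{b,c} + d.d.(rec X. b.(a.(c.0)\{b,c} + d.d.X\{b,c,d}))\{b,c,d}) has moves --b--▸ t1
  t1 = a.(c.0)\{b,c} + d.d.(rec X. b.(a.(c.0)\{b,c} + d.d.X\{b,c,d}))\{b,c,d} has moves --a--▸ t2, --d--▸ t3
  t2 = (c.0)\{b,c} has moves ∅
  t3 = d.(rec X. b.(a.(c.0)\{b,c} + d.d.X\{b,c,d}))\{b,c,d} has moves --d--▸ t4
  t4 = (rec X. b.(a.(c.0)\{b,c} + d.d.X\{b,c,d}))\{b,c,d} has moves ∅
Bisimilarity quotient blocks:
  B0 = {s0, t0}
  B1 = {s1, t1}
  B2 = {s2, s4, t2, t4}
  B3 = {s3, t3}
s0 ∈ B0, t0 ∈ B0 → same block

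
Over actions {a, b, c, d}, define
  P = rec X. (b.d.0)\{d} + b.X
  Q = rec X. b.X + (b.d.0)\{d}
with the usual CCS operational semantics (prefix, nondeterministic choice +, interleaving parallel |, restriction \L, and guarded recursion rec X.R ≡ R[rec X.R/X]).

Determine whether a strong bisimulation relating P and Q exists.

LTS(P): 2 reachable states
  u0 = rec X. (b.d.0)\{d} + b.X ⊢ --b--▸ u0, --b--▸ u1
  u1 = (d.0)\{d} ⊢ ·
LTS(Q): 2 reachable states
  v0 = rec X. b.X + (b.d.0)\{d} ⊢ --b--▸ v0, --b--▸ v1
  v1 = (d.0)\{d} ⊢ ·
Bisimilarity quotient blocks:
  B0 = {u0, v0}
  B1 = {u1, v1}
u0 ∈ B0, v0 ∈ B0 → same block

bisimilar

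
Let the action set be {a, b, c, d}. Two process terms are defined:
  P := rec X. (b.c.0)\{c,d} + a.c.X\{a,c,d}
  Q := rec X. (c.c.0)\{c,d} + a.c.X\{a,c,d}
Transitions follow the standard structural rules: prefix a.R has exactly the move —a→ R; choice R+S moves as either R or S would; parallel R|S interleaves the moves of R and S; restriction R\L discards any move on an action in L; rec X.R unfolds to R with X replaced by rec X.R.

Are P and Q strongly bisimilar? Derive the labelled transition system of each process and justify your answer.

not bisimilar

P's transition system — 5 states:
  m0 = rec X. (b.c.0)\{c,d} + a.c.X\{a,c,d} ⊢ ··a··> m1, ··b··> m2
  m1 = c.(rec X. (b.c.0)\{c,d} + a.c.X\{a,c,d})\{a,c,d} ⊢ ··c··> m3
  m2 = (c.0)\{c,d} ⊢ stopped
  m3 = (rec X. (b.c.0)\{c,d} + a.c.X\{a,c,d})\{a,c,d} ⊢ ··b··> m4
  m4 = (c.0)\{c,d}\{a,c,d} ⊢ stopped
Q's transition system — 3 states:
  n0 = rec X. (c.c.0)\{c,d} + a.c.X\{a,c,d} ⊢ ··a··> n1
  n1 = c.(rec X. (c.c.0)\{c,d} + a.c.X\{a,c,d})\{a,c,d} ⊢ ··c··> n2
  n2 = (rec X. (c.c.0)\{c,d} + a.c.X\{a,c,d})\{a,c,d} ⊢ stopped
Partition-refinement fixed point:
  B0 = {m0}
  B1 = {m1}
  B2 = {m3}
  B3 = {m2, m4, n2}
  B4 = {n0}
  B5 = {n1}
m0 ∈ B0, n0 ∈ B4 → different blocks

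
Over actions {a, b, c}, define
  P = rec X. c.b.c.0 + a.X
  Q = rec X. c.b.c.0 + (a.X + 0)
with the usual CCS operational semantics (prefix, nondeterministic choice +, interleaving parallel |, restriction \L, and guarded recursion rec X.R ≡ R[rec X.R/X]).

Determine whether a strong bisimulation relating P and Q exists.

YES

LTS(P): 4 reachable states
  s0 = rec X. c.b.c.0 + a.X :: ··a··> s0, ··c··> s1
  s1 = b.c.0 :: ··b··> s2
  s2 = c.0 :: ··c··> s3
  s3 = 0 :: deadlocked
LTS(Q): 4 reachable states
  t0 = rec X. c.b.c.0 + (a.X + 0) :: ··a··> t0, ··c··> t1
  t1 = b.c.0 :: ··b··> t2
  t2 = c.0 :: ··c··> t3
  t3 = 0 :: deadlocked
Coarsest stable partition (strong bisimilarity classes):
  B0 = {s0, t0}
  B1 = {s1, t1}
  B2 = {s2, t2}
  B3 = {s3, t3}
s0 ∈ B0, t0 ∈ B0 → same block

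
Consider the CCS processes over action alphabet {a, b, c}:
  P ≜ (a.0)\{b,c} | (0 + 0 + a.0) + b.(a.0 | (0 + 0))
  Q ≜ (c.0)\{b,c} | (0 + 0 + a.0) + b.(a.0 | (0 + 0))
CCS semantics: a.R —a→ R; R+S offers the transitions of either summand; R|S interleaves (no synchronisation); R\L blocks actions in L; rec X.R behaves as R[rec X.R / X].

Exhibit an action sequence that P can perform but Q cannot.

P's transition system — 6 states:
  p0 = (a.0)\{b,c} | (0 + 0 + a.0) + b.(a.0 | (0 + 0)) ⊢ —a→ p1, —a→ p2, —b→ p3
  p1 = (a.0)\{b,c} | 0 ⊢ —a→ p4
  p2 = 0\{b,c} | (0 + 0 + a.0) ⊢ —a→ p4
  p3 = a.0 | (0 + 0) ⊢ —a→ p5
  p4 = 0\{b,c} | 0 ⊢ ∅
  p5 = 0 | (0 + 0) ⊢ ∅
Q's transition system — 4 states:
  q0 = (c.0)\{b,c} | (0 + 0 + a.0) + b.(a.0 | (0 + 0)) ⊢ —a→ q1, —b→ q2
  q1 = (c.0)\{b,c} | 0 ⊢ ∅
  q2 = a.0 | (0 + 0) ⊢ —a→ q3
  q3 = 0 | (0 + 0) ⊢ ∅
Trace ⟨aa⟩ through P, begin at {p0}:
  step 1 (a): {p1, p2}
  step 2 (a): {p4}
  P completes σ.
Trace ⟨aa⟩ through Q, begin at {q0}:
  step 1 (a): {q1}
  step 2 (a): ∅ (Q stuck)

aa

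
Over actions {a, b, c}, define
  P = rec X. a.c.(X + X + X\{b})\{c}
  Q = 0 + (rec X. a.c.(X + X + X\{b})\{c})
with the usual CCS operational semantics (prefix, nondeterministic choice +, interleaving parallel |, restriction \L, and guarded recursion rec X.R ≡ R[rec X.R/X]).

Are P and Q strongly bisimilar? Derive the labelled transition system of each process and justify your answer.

bisimilar

P's transition system — 5 states:
  p0 = rec X. a.c.(X + X + X\{b})\{c} → =a=> p1
  p1 = c.((rec X. a.c.(X + X + X\{b})\{c}) + (rec X. a.c.(X + X + X\{b})\{c}) + (rec X. a.c.(X + X + X\{b})\{c})\{b})\{c} → =c=> p2
  p2 = ((rec X. a.c.(X + X + X\{b})\{c}) + (rec X. a.c.(X + X + X\{b})\{c}) + (rec X. a.c.(X + X + X\{b})\{c})\{b})\{c} → =a=> p3, =a=> p4
  p3 = (c.((rec X. a.c.(X + X + X\{b})\{c}) + (rec X. a.c.(X + X + X\{b})\{c}) + (rec X. a.c.(X + X + X\{b})\{c})\{b})\{c})\{b}\{c} → (no moves)
  p4 = (c.((rec X. a.c.(X + X + X\{b})\{c}) + (rec X. a.c.(X + X + X\{b})\{c}) + (rec X. a.c.(X + X + X\{b})\{c})\{b})\{c})\{c} → (no moves)
Q's transition system — 5 states:
  q0 = 0 + (rec X. a.c.(X + X + X\{b})\{c}) → =a=> q1
  q1 = c.((rec X. a.c.(X + X + X\{b})\{c}) + (rec X. a.c.(X + X + X\{b})\{c}) + (rec X. a.c.(X + X + X\{b})\{c})\{b})\{c} → =c=> q2
  q2 = ((rec X. a.c.(X + X + X\{b})\{c}) + (rec X. a.c.(X + X + X\{b})\{c}) + (rec X. a.c.(X + X + X\{b})\{c})\{b})\{c} → =a=> q3, =a=> q4
  q3 = (c.((rec X. a.c.(X + X + X\{b})\{c}) + (rec X. a.c.(X + X + X\{b})\{c}) + (rec X. a.c.(X + X + X\{b})\{c})\{b})\{c})\{b}\{c} → (no moves)
  q4 = (c.((rec X. a.c.(X + X + X\{b})\{c}) + (rec X. a.c.(X + X + X\{b})\{c}) + (rec X. a.c.(X + X + X\{b})\{c})\{b})\{c})\{c} → (no moves)
Partition-refinement fixed point:
  B0 = {p0, q0}
  B1 = {p1, q1}
  B2 = {p2, q2}
  B3 = {p3, p4, q3, q4}
p0 ∈ B0, q0 ∈ B0 → same block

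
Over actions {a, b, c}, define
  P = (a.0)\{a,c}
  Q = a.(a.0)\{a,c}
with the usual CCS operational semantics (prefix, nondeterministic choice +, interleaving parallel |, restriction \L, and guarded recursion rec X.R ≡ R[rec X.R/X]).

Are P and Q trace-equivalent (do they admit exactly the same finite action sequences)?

trace-distinct — witness ⟨a⟩

LTS(P): 1 reachable states
  m0 = (a.0)\{a,c} ⊢ (no moves)
LTS(Q): 2 reachable states
  n0 = a.(a.0)\{a,c} ⊢ -a-> n1
  n1 = (a.0)\{a,c} ⊢ (no moves)
Executing a from Q (initial set {n0}):
  [1] a ⇒ {n1}
  Q completes σ.
Executing a from P (initial set {m0}):
  [1] a ⇒ no successor for P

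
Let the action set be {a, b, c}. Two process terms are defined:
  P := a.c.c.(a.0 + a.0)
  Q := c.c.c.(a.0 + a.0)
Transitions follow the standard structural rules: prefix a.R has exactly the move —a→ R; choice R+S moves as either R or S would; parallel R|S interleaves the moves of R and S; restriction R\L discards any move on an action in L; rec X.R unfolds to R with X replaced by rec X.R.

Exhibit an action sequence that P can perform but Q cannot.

P's transition system — 5 states:
  u0 = a.c.c.(a.0 + a.0) has moves -a-> u1
  u1 = c.c.(a.0 + a.0) has moves -c-> u2
  u2 = c.(a.0 + a.0) has moves -c-> u3
  u3 = a.0 + a.0 has moves -a-> u4
  u4 = 0 has moves ·
Q's transition system — 5 states:
  v0 = c.c.c.(a.0 + a.0) has moves -c-> v1
  v1 = c.c.(a.0 + a.0) has moves -c-> v2
  v2 = c.(a.0 + a.0) has moves -c-> v3
  v3 = a.0 + a.0 has moves -a-> v4
  v4 = 0 has moves ·
Run σ = ⟨a⟩ on P: start {u0}
  [1] a ⇒ {u1}
  ✓ P
Run σ = ⟨a⟩ on Q: start {v0}
  [1] a ⇒ no successor for Q

a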